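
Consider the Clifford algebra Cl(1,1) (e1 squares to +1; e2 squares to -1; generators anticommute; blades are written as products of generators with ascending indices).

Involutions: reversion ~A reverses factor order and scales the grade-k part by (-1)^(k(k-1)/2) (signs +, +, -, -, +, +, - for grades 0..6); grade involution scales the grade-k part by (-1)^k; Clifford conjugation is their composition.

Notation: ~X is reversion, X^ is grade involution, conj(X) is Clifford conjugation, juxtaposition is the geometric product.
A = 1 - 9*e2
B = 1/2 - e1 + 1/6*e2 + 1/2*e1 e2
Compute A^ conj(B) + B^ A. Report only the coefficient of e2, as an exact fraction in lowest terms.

first term: 2 - 7/2*e1 + 13/3*e2 - 19/2*e1 e2
second term: -1 + 11/2*e1 - 14/3*e2 - 17/2*e1 e2
Answer: -1/3


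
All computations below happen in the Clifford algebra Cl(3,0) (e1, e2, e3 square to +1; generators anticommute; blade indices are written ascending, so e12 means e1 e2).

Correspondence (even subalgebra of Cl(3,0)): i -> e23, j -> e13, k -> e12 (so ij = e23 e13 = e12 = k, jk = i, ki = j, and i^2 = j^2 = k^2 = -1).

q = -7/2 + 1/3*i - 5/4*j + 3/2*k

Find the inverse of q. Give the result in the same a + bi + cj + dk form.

In blades: q = -7/2 + 3/2*e12 - 5/4*e13 + 1/3*e23.
With qbar = -7/2 - 3/2*e12 + 5/4*e13 - 1/3*e23 (scalar fixed, mapped units negated), q qbar = 2329/144 (the sum of squared coefficients), so q^-1 = qbar / (2329/144) = -504/2329 - 216/2329*e12 + 180/2329*e13 - 48/2329*e23; translating back:
Answer: -504/2329 - 48/2329*i + 180/2329*j - 216/2329*k


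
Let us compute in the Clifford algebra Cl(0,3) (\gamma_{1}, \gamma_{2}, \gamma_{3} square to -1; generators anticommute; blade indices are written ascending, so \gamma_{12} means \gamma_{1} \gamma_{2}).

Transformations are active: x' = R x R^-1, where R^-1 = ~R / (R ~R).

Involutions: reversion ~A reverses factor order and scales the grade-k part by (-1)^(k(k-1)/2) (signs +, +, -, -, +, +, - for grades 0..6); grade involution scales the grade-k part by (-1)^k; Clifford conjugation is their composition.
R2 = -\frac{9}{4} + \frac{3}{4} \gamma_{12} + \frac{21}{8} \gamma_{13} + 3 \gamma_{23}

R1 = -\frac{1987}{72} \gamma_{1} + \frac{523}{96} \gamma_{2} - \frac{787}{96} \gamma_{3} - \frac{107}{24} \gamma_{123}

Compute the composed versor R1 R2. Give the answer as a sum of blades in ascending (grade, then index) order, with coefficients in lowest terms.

Distribute over the terms of R1 (each basis-blade product reordered to ascending indices, repeated generators contracted through their squares):
(-\frac{1987}{72} \gamma_{1}) R2 = \frac{1987}{32} \gamma_{1} + \frac{1987}{96} \gamma_{2} + \frac{13909}{192} \gamma_{3} - \frac{1987}{24} \gamma_{123}
(\frac{523}{96} \gamma_{2}) R2 = \frac{523}{128} \gamma_{1} - \frac{1569}{128} \gamma_{2} - \frac{523}{32} \gamma_{3} - \frac{3661}{256} \gamma_{123}
(-\frac{787}{96} \gamma_{3}) R2 = -\frac{5509}{256} \gamma_{1} - \frac{787}{32} \gamma_{2} + \frac{2361}{128} \gamma_{3} - \frac{787}{128} \gamma_{123}
(-\frac{107}{24} \gamma_{123}) R2 = \frac{107}{8} \gamma_{1} - \frac{749}{64} \gamma_{2} + \frac{107}{32} \gamma_{3} + \frac{321}{32} \gamma_{123}
Summing the partial products and collecting blades:
Answer: \frac{14857}{256} \gamma_{1} - \frac{10697}{384} \gamma_{2} + \frac{29909}{384} \gamma_{3} - \frac{71585}{768} \gamma_{123}


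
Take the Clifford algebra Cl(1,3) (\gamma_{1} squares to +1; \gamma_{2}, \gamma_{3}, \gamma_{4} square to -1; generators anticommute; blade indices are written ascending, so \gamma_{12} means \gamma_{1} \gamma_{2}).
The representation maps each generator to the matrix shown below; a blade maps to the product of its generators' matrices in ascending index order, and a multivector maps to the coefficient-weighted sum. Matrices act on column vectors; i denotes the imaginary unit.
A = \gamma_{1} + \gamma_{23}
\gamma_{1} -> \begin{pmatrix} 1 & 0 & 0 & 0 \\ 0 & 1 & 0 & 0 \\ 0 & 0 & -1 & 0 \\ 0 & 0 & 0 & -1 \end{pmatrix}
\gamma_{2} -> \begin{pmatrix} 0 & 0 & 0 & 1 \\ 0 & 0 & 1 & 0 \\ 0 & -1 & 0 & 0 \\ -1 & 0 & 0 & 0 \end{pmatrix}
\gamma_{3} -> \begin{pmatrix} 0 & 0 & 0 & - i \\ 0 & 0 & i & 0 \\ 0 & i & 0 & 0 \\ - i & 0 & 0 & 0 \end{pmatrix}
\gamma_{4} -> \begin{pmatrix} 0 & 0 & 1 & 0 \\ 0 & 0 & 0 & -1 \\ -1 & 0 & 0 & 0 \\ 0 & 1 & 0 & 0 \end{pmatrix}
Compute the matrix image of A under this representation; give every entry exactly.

Bivector images (products of the table entries): rho(\gamma_{23}) = rho(\gamma_{2})rho(\gamma_{3}) = \begin{pmatrix} - i & 0 & 0 & 0 \\ 0 & i & 0 & 0 \\ 0 & 0 & - i & 0 \\ 0 & 0 & 0 & i \end{pmatrix}.
M = (1)*rho(\gamma_{1}) + (1)*rho(\gamma_{23}), summed entrywise:
Answer: \begin{pmatrix} 1 - i & 0 & 0 & 0 \\ 0 & 1 + i & 0 & 0 \\ 0 & 0 & -1 - i & 0 \\ 0 & 0 & 0 & -1 + i \end{pmatrix}


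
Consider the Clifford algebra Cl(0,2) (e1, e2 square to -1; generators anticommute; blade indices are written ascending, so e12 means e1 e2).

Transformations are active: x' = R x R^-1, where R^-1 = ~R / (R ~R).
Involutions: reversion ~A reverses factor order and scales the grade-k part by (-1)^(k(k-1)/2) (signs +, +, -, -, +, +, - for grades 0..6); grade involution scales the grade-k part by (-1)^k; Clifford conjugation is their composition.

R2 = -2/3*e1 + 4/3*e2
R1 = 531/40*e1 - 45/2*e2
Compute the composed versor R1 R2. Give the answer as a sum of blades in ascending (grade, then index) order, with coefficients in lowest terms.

Distribute over the terms of R1 (each basis-blade product reordered to ascending indices, repeated generators contracted through their squares):
(531/40*e1) R2 = 177/20 + 177/10*e12
(-45/2*e2) R2 = 30 - 15*e12
Summing the partial products and collecting blades:
Answer: 777/20 + 27/10*e12


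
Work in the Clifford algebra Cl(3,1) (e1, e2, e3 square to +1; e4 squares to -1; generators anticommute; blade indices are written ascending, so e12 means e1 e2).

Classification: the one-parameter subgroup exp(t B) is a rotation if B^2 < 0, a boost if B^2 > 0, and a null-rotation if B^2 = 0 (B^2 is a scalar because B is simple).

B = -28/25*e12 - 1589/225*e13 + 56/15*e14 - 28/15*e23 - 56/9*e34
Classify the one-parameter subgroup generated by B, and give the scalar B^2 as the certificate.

B^2 term by term: the squares give (-28/25)^2*(e12)^2 + (-1589/225)^2*(e13)^2 + (56/15)^2*(e14)^2 + (-28/15)^2*(e23)^2 + (-56/9)^2*(e34)^2 = 784/625*(-1) + 2524921/50625*(-1) + 3136/225*(+1) + 784/225*(-1) + 3136/81*(+1) = -49/25 (each basis 2-blade squares to minus the product of its generators' squares); cross terms between blades sharing an index anticommute and cancel; the commuting (index-disjoint) pairs give grade-4 terms 2*c*c'*(blade product), which cancel blade by blade — e1234: 3136/225 - 3136/225 = 0 — confirming B is simple. So B^2 = -49/25.
Answer: rotation, certificate B^2 = -49/25. Check the certificate: B^2 = -49/25, and that sign is decisive whatever form B takes.


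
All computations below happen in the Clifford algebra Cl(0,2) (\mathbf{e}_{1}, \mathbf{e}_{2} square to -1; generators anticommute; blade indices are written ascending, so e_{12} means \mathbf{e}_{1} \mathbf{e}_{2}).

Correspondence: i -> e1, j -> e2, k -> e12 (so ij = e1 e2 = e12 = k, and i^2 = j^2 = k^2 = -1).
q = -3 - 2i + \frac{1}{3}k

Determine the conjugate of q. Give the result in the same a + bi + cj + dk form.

In blades: q = -3 - 2 e_{1} + \frac{1}{3} e_{12}.
Conjugation here is Clifford conjugation: the scalar is fixed and the grade-1 and grade-2 blades all flip sign, giving -3 + 2 e_{1} - \frac{1}{3} e_{12}; translating back:
Answer: -3 + 2i - \frac{1}{3}k


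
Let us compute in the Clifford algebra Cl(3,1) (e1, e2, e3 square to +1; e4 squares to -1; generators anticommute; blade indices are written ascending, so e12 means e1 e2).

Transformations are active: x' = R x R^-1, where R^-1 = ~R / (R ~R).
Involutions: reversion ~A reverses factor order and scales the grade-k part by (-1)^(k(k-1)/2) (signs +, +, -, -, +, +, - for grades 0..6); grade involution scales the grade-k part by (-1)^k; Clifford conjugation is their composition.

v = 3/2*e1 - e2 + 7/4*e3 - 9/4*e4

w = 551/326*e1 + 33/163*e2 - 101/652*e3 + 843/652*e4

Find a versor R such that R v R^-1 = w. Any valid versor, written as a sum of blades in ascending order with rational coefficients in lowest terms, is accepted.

R = v + w = 520/163*e1 - 130/163*e2 + 260/163*e3 - 156/163*e4 works: the equal norms (5/4) guarantee its sandwich swaps v into w.
Answer: 520/163*e1 - 130/163*e2 + 260/163*e3 - 156/163*e4


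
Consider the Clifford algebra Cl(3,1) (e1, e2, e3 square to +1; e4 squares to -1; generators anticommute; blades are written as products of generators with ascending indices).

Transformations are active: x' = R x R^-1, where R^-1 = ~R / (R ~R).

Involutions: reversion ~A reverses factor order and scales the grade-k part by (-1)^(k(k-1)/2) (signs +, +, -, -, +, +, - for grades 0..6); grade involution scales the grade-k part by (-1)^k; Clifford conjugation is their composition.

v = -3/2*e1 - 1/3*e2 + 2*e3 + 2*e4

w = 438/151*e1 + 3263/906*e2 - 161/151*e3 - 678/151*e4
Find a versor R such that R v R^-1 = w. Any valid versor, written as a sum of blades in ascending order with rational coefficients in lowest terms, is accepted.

Key observation: q(v) = q(w) = 85/36 (sandwiches preserve the norm), so R = v + w = 423/302*e1 + 987/302*e2 + 141/151*e3 - 376/151*e4 works whenever it is invertible — the component of v along it is kept and (v - w)/2 reverses, sending v to w.
Answer: 423/302*e1 + 987/302*e2 + 141/151*e3 - 376/151*e4


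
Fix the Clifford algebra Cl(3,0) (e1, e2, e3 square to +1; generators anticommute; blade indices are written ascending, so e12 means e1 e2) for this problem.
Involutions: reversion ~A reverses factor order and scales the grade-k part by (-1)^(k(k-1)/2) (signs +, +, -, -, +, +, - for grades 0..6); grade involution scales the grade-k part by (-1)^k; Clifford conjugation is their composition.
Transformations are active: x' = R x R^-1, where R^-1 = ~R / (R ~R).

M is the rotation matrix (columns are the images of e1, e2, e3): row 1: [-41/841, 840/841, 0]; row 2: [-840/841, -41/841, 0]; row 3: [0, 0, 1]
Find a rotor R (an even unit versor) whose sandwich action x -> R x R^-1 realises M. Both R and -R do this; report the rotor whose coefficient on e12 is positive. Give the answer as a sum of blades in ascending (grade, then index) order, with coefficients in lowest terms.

Method: write R = a + b12*e12 + b13*e13 + b23*e23 with a^2 + b12^2 + b13^2 + b23^2 = 1 (so R^-1 = ~R). Expanding the columns R e_j ~R gives tr M = 4a^2 - 1 and, from the antisymmetric part, M21 - M12 = -4a*b12, M13 - M31 = 4a*b13, M32 - M23 = -4a*b23.
Here tr M = 759/841, so a^2 = (1 + tr M)/4 = 400/841 and a = ±20/29. Taking a = 20/29: M21 - M12 = -1680/841, M13 - M31 = 0, M32 - M23 = 0, giving b12 = 21/29, b13 = 0, b23 = 0, i.e. R = 20/29 + 21/29*e12.
Its e12 coefficient is already positive.
Answer: 20/29 + 21/29*e12. Recall the cover is two-to-one: with M of trace 759/841, both preimages act alike, and the stated e12 sign chooses the sheet.


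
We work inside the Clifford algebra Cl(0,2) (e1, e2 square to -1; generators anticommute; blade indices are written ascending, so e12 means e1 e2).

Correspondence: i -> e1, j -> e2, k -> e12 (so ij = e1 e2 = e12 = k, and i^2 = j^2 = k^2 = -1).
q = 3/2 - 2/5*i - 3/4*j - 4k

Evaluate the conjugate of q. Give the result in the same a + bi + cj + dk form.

In blades: q = 3/2 - 2/5*e1 - 3/4*e2 - 4*e12.
Conjugation here is Clifford conjugation: the scalar is fixed and the grade-1 and grade-2 blades all flip sign, giving 3/2 + 2/5*e1 + 3/4*e2 + 4*e12; translating back:
Answer: 3/2 + 2/5*i + 3/4*j + 4k


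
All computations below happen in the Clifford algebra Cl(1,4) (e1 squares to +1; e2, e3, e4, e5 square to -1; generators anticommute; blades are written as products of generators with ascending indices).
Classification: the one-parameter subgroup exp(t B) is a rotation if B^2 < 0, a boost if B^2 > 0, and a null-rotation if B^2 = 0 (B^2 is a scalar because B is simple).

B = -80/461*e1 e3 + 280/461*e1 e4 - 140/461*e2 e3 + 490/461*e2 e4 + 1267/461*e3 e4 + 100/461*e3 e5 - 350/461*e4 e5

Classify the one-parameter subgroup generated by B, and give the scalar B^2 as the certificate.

B^2 term by term: the squares give (-80/461)^2*(e1 e3)^2 + (280/461)^2*(e1 e4)^2 + (-140/461)^2*(e2 e3)^2 + (490/461)^2*(e2 e4)^2 + (1267/461)^2*(e3 e4)^2 + (100/461)^2*(e3 e5)^2 + (-350/461)^2*(e4 e5)^2 = 6400/212521*(+1) + 78400/212521*(+1) + 19600/212521*(-1) + 240100/212521*(-1) + 1605289/212521*(-1) + 10000/212521*(-1) + 122500/212521*(-1) = -9 (each basis 2-blade squares to minus the product of its generators' squares); cross terms between blades sharing an index anticommute and cancel; the commuting (index-disjoint) pairs give grade-4 terms 2*c*c'*(blade product), which cancel blade by blade — e1 e2 e3 e4: 78400/212521 - 78400/212521 = 0; e1 e3 e4 e5: 56000/212521 - 56000/212521 = 0; e2 e3 e4 e5: 98000/212521 - 98000/212521 = 0 — confirming B is simple. So B^2 = -9.
Answer: rotation, certificate B^2 = -9. Check the certificate: B^2 = -9, and that sign is decisive whatever form B takes.


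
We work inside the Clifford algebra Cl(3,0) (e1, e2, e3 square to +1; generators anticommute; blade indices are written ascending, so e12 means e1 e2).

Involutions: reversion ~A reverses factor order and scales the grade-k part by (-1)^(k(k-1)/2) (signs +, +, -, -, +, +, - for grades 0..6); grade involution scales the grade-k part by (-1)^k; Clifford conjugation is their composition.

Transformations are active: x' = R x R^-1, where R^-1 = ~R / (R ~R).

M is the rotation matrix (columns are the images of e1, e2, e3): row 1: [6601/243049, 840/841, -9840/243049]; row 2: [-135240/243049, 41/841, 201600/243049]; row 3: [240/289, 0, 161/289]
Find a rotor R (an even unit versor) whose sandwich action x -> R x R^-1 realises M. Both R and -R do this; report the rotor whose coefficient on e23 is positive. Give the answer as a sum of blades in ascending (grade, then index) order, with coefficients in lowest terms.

Method: write R = a + b12*e12 + b13*e13 + b23*e23 with a^2 + b12^2 + b13^2 + b23^2 = 1 (so R^-1 = ~R). Expanding the columns R e_j ~R gives tr M = 4a^2 - 1 and, from the antisymmetric part, M21 - M12 = -4a*b12, M13 - M31 = 4a*b13, M32 - M23 = -4a*b23.
Here tr M = 153851/243049, so a^2 = (1 + tr M)/4 = 99225/243049 and a = ±315/493. Taking a = 315/493: M21 - M12 = -378000/243049, M13 - M31 = -211680/243049, M32 - M23 = -201600/243049, giving b12 = 300/493, b13 = -168/493, b23 = 160/493, i.e. R = 315/493 + 300/493*e12 - 168/493*e13 + 160/493*e23.
Its e23 coefficient is already positive.
Answer: 315/493 + 300/493*e12 - 168/493*e13 + 160/493*e23. Uniqueness: Spin(3) -> SO(3) maps R and -R to the same rotation of trace 153851/243049; fixing the sign of the e23 coefficient removes the ambiguity.


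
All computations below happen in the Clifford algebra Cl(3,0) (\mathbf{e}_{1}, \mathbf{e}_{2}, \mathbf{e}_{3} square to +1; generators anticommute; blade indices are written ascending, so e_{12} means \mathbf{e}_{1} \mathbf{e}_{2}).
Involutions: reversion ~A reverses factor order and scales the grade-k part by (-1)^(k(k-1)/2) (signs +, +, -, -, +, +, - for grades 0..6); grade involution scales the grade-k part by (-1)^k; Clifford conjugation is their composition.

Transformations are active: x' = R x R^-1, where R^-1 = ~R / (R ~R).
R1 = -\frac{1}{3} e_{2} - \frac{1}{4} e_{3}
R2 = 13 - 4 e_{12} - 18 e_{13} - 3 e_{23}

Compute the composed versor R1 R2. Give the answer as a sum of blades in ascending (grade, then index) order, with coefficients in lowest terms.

Distribute over the terms of R1 (each basis-blade product reordered to ascending indices, repeated generators contracted through their squares):
(-\frac{1}{3} e_{2}) R2 = -\frac{4}{3} e_{1} - \frac{13}{3} e_{2} + e_{3} - 6 e_{123}
(-\frac{1}{4} e_{3}) R2 = -\frac{9}{2} e_{1} - \frac{3}{4} e_{2} - \frac{13}{4} e_{3} + e_{123}
Summing the partial products and collecting blades:
Answer: -\frac{35}{6} e_{1} - \frac{61}{12} e_{2} - \frac{9}{4} e_{3} - 5 e_{123}


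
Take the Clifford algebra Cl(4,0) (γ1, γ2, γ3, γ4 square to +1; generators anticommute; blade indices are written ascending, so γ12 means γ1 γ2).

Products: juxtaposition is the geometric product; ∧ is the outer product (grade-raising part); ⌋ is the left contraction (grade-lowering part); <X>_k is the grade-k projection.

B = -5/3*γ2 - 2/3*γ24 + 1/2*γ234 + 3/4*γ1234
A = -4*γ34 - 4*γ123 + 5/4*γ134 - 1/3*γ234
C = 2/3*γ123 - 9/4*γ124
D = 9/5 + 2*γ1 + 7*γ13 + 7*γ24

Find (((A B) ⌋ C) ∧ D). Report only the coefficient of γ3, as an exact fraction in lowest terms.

step 1: 1/6 - 1/4*γ1 + 17/16*γ2 + 2/9*γ3 + 3*γ4 + 19/8*γ12 - 20/3*γ13 + 2*γ14 + 8/3*γ23 + 5/9*γ34 - 5/6*γ123 - 8/3*γ134 + 20/3*γ234 - 25/12*γ1234
step 2: 5/9 - 16/9*γ1 - 161/18*γ2 - 19/12*γ3 + 171/32*γ4 - 713/108*γ12 - 17/24*γ13 + 153/64*γ14 - 1/6*γ23 + 9/16*γ24 + 1/9*γ123 - 3/8*γ124
step 3: 1 - 94/45*γ1 - 161/10*γ2 - 57/20*γ3 + 1539/160*γ4 + 1081/180*γ12 + 2081/360*γ13 - 2043/320*γ14 - 3/10*γ23 + 3529/720*γ24 + 5623/90*γ123 - 2159/180*γ124 + 1197/32*γ134 + 133/12*γ234 + 49/48*γ1234
Answer: -57/20


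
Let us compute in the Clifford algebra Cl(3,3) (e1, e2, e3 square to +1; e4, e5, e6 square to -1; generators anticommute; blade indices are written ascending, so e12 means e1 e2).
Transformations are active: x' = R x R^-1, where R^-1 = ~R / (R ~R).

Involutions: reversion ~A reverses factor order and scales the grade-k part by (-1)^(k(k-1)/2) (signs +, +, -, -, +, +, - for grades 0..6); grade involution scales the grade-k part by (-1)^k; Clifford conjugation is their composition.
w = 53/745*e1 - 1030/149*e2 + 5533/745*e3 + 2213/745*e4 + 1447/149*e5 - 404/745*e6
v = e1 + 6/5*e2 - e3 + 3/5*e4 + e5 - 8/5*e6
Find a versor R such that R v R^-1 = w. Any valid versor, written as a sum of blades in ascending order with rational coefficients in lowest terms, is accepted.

Sketch: the shared square -12/25 makes R = v + w = 798/745*e1 - 4256/745*e2 + 4788/745*e3 + 532/149*e4 + 1596/149*e5 - 1596/745*e6 the natural versor; its sandwich fixes that direction, negates (v - w)/2, and sends v to w.
Answer: 798/745*e1 - 4256/745*e2 + 4788/745*e3 + 532/149*e4 + 1596/149*e5 - 1596/745*e6


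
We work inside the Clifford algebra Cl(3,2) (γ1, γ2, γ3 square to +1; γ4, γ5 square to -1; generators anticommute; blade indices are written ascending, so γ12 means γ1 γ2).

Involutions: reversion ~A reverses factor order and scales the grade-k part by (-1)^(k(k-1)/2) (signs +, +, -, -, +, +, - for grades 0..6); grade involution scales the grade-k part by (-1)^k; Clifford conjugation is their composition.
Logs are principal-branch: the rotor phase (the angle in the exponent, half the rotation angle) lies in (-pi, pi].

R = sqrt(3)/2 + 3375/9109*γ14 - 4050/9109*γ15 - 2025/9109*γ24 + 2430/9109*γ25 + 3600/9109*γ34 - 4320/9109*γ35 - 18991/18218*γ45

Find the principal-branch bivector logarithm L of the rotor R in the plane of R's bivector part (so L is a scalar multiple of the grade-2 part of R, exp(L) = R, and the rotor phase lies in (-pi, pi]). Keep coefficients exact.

The scalar part of R is sqrt(3)/2, so the principal-branch rotor phase is pinned; divide the bivector part by its sine to get the unit plane — L is the phase times that plane.
Concretely: cos(phase) = sqrt(3)/2 gives phase = ±pi/6, and since phase/sin(phase) is even the sign is immaterial: L = (phase/sin(phase)) * <R>_2 = (pi/3) * <R>_2.
Answer: 1125*pi/9109*γ14 - 1350*pi/9109*γ15 - 675*pi/9109*γ24 + 810*pi/9109*γ25 + 1200*pi/9109*γ34 - 1440*pi/9109*γ35 - 18991*pi/54654*γ45


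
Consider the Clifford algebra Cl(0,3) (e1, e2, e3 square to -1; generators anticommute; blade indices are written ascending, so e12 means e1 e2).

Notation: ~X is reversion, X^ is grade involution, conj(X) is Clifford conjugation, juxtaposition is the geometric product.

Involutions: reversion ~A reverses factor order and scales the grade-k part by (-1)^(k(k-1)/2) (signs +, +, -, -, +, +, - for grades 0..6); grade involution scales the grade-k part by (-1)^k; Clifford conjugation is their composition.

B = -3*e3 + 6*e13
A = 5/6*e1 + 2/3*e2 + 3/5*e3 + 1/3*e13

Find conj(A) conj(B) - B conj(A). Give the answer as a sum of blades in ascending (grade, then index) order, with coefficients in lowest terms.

first term: -1/5 + 23/5*e1 - 5*e3 - 5/2*e13 - 2*e23 - 4*e123
second term: 1/5 + 23/5*e1 - 5*e3 - 5/2*e13 - 2*e23 + 4*e123
Answer: -2/5 - 8*e123


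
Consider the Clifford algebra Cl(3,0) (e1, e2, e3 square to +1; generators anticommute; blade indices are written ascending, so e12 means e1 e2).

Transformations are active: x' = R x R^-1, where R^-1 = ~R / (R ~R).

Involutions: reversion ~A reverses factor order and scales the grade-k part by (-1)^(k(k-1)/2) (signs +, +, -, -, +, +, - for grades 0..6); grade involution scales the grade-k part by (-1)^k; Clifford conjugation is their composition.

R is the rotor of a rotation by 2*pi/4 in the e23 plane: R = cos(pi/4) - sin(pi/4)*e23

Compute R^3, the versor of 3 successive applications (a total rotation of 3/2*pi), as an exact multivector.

Rotor phase runs at HALF the rotation angle; powers of one rotor simply add phase, so after 3 steps in e23 the phase is 3*pi/4 = 3*pi/4 and R^3 = cos(3*pi/4) - sin(3*pi/4)*e23.
cos(3*pi/4) = -sqrt(2)/2 and sin(3*pi/4) = sqrt(2)/2, so R^3 = -sqrt(2)/2 - sqrt(2)/2*e23. The net rotation is 3/2*pi; the rotor keeps the half-angle phase exactly.
Answer: -sqrt(2)/2 - sqrt(2)/2*e23


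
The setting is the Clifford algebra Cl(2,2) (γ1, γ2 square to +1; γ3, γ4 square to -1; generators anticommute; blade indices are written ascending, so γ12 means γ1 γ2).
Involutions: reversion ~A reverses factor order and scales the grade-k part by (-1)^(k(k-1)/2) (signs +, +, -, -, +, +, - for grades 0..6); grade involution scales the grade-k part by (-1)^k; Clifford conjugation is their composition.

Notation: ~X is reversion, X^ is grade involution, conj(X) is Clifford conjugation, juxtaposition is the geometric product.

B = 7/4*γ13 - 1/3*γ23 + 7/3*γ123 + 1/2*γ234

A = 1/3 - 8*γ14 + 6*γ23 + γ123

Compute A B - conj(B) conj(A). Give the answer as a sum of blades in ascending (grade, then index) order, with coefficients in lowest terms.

first term: 1/3 + 41/3*γ1 - 7/4*γ2 + 3*γ4 - 21/2*γ12 + 7/12*γ13 + 1/2*γ14 - 1/9*γ23 - 14*γ34 + 43/9*γ123 + 113/6*γ234 + 8/3*γ1234
second term: 1/3 - 41/3*γ1 + 7/4*γ2 - 3*γ4 + 21/2*γ12 - 7/12*γ13 - 1/2*γ14 + 1/9*γ23 + 14*γ34 + 43/9*γ123 + 113/6*γ234 + 8/3*γ1234
Answer: 82/3*γ1 - 7/2*γ2 + 6*γ4 - 21*γ12 + 7/6*γ13 + γ14 - 2/9*γ23 - 28*γ34


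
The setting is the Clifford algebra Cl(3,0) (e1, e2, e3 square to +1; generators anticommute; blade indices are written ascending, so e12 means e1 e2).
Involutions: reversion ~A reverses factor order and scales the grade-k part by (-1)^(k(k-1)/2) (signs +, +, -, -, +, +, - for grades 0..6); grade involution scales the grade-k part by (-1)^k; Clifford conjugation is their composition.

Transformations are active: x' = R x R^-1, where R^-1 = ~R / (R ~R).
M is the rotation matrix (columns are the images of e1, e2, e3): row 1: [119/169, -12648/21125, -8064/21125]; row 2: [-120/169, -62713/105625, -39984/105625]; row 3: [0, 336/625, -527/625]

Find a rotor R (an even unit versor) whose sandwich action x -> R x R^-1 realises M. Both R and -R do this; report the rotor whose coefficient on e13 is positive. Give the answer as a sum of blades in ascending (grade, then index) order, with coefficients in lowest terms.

Method: write R = a + b12*e12 + b13*e13 + b23*e23 with a^2 + b12^2 + b13^2 + b23^2 = 1 (so R^-1 = ~R). Expanding the columns R e_j ~R gives tr M = 4a^2 - 1 and, from the antisymmetric part, M21 - M12 = -4a*b12, M13 - M31 = 4a*b13, M32 - M23 = -4a*b23.
Here tr M = -77401/105625, so a^2 = (1 + tr M)/4 = 7056/105625 and a = ±84/325. Taking a = 84/325: M21 - M12 = -2352/21125, M13 - M31 = -8064/21125, M32 - M23 = 96768/105625, giving b12 = 7/65, b13 = -24/65, b23 = -288/325, i.e. R = 84/325 + 7/65*e12 - 24/65*e13 - 288/325*e23.
Its e13 coefficient is negative, so report the other preimage -R.
Answer: -84/325 - 7/65*e12 + 24/65*e13 + 288/325*e23. Key observation: the double cover Spin(3) -> SO(3) sends R and -R to the same matrix (trace -77401/105625 here), so the stated sign of the e13 coefficient is what selects one sheet.


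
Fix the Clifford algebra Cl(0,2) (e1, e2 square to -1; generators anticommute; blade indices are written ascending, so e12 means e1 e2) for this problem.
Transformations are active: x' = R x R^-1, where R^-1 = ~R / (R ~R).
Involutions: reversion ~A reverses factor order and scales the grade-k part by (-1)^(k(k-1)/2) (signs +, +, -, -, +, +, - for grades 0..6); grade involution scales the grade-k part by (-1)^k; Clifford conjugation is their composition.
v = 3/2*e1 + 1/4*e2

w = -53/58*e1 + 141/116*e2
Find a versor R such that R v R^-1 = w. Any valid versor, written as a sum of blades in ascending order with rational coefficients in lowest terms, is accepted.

R = v + w = 17/29*e1 + 85/58*e2 works: the equal norms (-37/16) guarantee its sandwich swaps v into w.
Answer: 17/29*e1 + 85/58*e2


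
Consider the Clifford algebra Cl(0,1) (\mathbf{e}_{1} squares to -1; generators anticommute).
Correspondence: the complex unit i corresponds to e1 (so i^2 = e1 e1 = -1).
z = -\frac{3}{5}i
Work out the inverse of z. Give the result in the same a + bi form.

In blades: z = -\frac{3}{5} e_{1}.
With qbar = \frac{3}{5} e_{1} (scalar fixed, mapped units negated), z qbar = \frac{9}{25} (the sum of squared coefficients), so z^-1 = qbar / (\frac{9}{25}) = \frac{5}{3} e_{1}; translating back:
Answer: \frac{5}{3}i


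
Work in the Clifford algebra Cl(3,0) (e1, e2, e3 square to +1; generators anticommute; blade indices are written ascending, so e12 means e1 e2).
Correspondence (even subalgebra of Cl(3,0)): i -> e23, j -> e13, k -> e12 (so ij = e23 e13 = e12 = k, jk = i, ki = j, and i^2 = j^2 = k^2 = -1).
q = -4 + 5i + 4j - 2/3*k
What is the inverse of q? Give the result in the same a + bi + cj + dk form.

In blades: q = -4 - 2/3*e12 + 4*e13 + 5*e23.
With qbar = -4 + 2/3*e12 - 4*e13 - 5*e23 (scalar fixed, mapped units negated), q qbar = 517/9 (the sum of squared coefficients), so q^-1 = qbar / (517/9) = -36/517 + 6/517*e12 - 36/517*e13 - 45/517*e23; translating back:
Answer: -36/517 - 45/517*i - 36/517*j + 6/517*k


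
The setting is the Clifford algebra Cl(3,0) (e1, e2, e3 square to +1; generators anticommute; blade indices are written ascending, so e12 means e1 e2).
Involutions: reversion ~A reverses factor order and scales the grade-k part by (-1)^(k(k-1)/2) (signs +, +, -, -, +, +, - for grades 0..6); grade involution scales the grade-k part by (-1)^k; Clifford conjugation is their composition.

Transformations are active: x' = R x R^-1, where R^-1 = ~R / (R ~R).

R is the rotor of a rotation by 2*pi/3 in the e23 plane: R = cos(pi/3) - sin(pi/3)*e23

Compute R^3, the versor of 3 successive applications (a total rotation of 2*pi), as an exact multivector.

The rotor phase is half the rotation angle and phases add under composition, so 3 steps in the e23 plane accumulate phase 3*(pi/3) = pi: R^3 = cos(pi) - sin(pi)*e23.
cos(pi) = -1 and sin(pi) = 0, so R^3 = -1. The total rotation 2*pi is 1 full turn, so every vector returns to itself, yet the rotor is -1, on the OTHER sheet of the double cover (an odd number of 2*pi turns).
Answer: -1


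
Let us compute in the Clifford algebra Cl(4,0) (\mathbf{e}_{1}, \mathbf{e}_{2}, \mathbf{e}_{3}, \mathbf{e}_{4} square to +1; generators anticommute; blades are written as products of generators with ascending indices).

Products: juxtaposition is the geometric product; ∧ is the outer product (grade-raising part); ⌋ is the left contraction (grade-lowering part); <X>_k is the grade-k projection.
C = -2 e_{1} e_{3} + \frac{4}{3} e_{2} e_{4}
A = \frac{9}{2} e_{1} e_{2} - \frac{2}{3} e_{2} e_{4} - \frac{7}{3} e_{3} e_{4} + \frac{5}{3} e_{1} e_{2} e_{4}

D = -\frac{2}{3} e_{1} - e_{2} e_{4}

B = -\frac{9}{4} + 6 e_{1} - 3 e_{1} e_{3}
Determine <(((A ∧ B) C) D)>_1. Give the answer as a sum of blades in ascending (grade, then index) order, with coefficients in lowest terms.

step 1: -\frac{81}{8} e_{1} e_{2} + \frac{3}{2} e_{2} e_{4} + \frac{21}{4} e_{3} e_{4} - \frac{31}{4} e_{1} e_{2} e_{4} - 14 e_{1} e_{3} e_{4} - 2 e_{1} e_{2} e_{3} e_{4}
step 2: -2 + \frac{31}{3} e_{1} - 28 e_{4} - \frac{8}{3} e_{1} e_{3} - 3 e_{1} e_{4} - \frac{53}{4} e_{2} e_{3} + 4 e_{2} e_{4} - \frac{56}{3} e_{1} e_{2} e_{3} - \frac{31}{2} e_{2} e_{3} e_{4} + 3 e_{1} e_{2} e_{3} e_{4}
step 3: -\frac{26}{9} + \frac{4}{3} e_{1} - 28 e_{2} + \frac{247}{18} e_{3} - 2 e_{4} - 3 e_{1} e_{2} - 3 e_{1} e_{3} - \frac{56}{3} e_{1} e_{4} + \frac{112}{9} e_{2} e_{3} + 2 e_{2} e_{4} - \frac{53}{4} e_{3} e_{4} + \frac{53}{6} e_{1} e_{2} e_{3} - 13 e_{1} e_{2} e_{4} - \frac{56}{3} e_{1} e_{3} e_{4} + 2 e_{2} e_{3} e_{4} - 13 e_{1} e_{2} e_{3} e_{4}
step 4: \frac{4}{3} e_{1} - 28 e_{2} + \frac{247}{18} e_{3} - 2 e_{4}
Answer: \frac{4}{3} e_{1} - 28 e_{2} + \frac{247}{18} e_{3} - 2 e_{4}


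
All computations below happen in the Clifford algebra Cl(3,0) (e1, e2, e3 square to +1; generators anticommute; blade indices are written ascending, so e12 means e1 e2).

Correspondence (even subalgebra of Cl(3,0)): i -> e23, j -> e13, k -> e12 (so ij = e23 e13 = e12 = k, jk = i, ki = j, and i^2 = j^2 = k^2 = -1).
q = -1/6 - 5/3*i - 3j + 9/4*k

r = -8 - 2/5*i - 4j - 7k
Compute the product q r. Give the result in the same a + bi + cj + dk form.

In blades: q = -1/6 + 9/4*e12 - 3*e13 - 5/3*e23, r = -8 - 7*e12 - 4*e13 - 2/5*e23.
Distribute q over r term by term (generator squares from the signature, products reordered to ascending indices): (-1/6)*r = 4/3 + 7/6*e12 + 2/3*e13 + 1/15*e23; (9/4*e12)*r = 63/4 - 18*e12 - 9/10*e13 + 9*e23; (-3*e13)*r = -12 - 6/5*e12 + 24*e13 + 21*e23; (-5/3*e23)*r = -2/3 + 20/3*e12 - 35/3*e13 + 40/3*e23.
Sum: 53/12 - 341/30*e12 + 121/10*e13 + 217/5*e23; translating back through the correspondence:
Answer: 53/12 + 217/5*i + 121/10*j - 341/30*k


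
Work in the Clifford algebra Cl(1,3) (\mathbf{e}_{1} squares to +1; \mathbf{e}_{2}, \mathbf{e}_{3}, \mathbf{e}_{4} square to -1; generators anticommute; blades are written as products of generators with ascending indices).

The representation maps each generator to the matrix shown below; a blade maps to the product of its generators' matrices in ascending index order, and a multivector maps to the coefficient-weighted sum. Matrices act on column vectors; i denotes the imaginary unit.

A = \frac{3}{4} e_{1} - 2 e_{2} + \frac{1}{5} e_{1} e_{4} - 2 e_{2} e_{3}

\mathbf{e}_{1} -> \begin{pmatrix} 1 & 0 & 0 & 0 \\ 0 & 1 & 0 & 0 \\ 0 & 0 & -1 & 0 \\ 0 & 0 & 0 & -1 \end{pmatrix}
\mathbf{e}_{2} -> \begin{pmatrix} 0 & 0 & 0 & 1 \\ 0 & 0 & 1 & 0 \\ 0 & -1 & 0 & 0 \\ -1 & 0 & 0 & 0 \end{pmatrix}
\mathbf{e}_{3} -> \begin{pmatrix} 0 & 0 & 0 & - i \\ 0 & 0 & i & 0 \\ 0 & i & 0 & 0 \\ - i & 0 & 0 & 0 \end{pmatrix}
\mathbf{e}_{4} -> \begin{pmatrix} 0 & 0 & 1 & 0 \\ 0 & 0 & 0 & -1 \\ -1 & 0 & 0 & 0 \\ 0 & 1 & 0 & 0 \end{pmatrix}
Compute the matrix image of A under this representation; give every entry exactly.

Bivector images (products of the table entries): rho(e_{1} e_{4}) = rho(\mathbf{e}_{1})rho(\mathbf{e}_{4}) = \begin{pmatrix} 0 & 0 & 1 & 0 \\ 0 & 0 & 0 & -1 \\ 1 & 0 & 0 & 0 \\ 0 & -1 & 0 & 0 \end{pmatrix}; rho(e_{2} e_{3}) = rho(\mathbf{e}_{2})rho(\mathbf{e}_{3}) = \begin{pmatrix} - i & 0 & 0 & 0 \\ 0 & i & 0 & 0 \\ 0 & 0 & - i & 0 \\ 0 & 0 & 0 & i \end{pmatrix}.
M = (\frac{3}{4})*rho(e_{1}) + (-2)*rho(e_{2}) + (\frac{1}{5})*rho(e_{1} e_{4}) + (-2)*rho(e_{2} e_{3}), summed entrywise:
Answer: \begin{pmatrix} \frac{3}{4} + 2 i & 0 & \frac{1}{5} & -2 \\ 0 & \frac{3}{4} - 2 i & -2 & - \frac{1}{5} \\ \frac{1}{5} & 2 & - \frac{3}{4} + 2 i & 0 \\ 2 & - \frac{1}{5} & 0 & - \frac{3}{4} - 2 i \end{pmatrix}


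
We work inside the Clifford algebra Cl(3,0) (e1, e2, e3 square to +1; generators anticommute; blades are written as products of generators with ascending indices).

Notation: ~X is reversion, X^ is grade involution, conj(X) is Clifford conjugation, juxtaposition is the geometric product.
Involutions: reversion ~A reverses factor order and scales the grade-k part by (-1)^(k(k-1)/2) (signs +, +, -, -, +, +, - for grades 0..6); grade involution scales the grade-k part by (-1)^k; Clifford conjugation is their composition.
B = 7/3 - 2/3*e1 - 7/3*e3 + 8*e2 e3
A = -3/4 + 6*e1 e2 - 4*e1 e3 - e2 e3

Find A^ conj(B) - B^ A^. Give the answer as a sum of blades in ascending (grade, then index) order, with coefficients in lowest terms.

first term: -39/4 - 59/6*e1 - 19/3*e2 + 11/12*e3 - 18*e1 e2 - 172/3*e1 e3 + 11/3*e2 e3 + 40/3*e1 e2 e3
second term: 25/4 + 53/6*e1 + 19/3*e2 - 53/12*e3 - 18*e1 e2 - 172/3*e1 e3 - 25/3*e2 e3 + 40/3*e1 e2 e3
Answer: -16 - 56/3*e1 - 38/3*e2 + 16/3*e3 + 12*e2 e3


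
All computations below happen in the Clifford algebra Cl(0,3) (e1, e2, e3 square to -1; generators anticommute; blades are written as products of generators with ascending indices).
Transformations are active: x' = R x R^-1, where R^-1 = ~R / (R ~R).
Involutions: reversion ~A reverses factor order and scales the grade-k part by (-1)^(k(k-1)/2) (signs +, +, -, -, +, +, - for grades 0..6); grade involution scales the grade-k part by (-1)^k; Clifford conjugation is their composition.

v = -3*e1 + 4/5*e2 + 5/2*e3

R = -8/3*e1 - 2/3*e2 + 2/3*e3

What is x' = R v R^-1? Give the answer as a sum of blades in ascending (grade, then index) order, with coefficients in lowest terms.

~R = -8/3*e1 - 2/3*e2 + 2/3*e3, and R ~R = -8, so R^-1 = ~R / (-8).
R v = -137/15 - 62/15*e1 e2 - 14/3*e1 e3 - 11/5*e2 e3
Answer: -139/45*e1 - 209/90*e2 - 44/45*e3


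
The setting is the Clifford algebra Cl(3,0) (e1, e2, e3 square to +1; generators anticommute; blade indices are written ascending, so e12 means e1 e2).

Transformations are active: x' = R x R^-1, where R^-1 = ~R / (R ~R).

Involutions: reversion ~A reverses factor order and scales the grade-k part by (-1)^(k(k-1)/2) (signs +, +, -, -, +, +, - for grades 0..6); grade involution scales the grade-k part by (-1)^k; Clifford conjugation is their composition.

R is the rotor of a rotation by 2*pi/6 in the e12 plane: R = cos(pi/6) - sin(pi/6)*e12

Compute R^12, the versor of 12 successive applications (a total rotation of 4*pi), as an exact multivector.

Rotor phase runs at HALF the rotation angle; powers of one rotor simply add phase, so after 12 steps in e12 the phase is 12*pi/6 = 2*pi and R^12 = cos(2*pi) - sin(2*pi)*e12.
cos(2*pi) = 1 and sin(2*pi) = 0, so R^12 = 1. The total rotation 4*pi is 2 full turns, so every vector returns to itself, yet the rotor is +1, back on the identity sheet (an even number of 2*pi turns).
Answer: 1


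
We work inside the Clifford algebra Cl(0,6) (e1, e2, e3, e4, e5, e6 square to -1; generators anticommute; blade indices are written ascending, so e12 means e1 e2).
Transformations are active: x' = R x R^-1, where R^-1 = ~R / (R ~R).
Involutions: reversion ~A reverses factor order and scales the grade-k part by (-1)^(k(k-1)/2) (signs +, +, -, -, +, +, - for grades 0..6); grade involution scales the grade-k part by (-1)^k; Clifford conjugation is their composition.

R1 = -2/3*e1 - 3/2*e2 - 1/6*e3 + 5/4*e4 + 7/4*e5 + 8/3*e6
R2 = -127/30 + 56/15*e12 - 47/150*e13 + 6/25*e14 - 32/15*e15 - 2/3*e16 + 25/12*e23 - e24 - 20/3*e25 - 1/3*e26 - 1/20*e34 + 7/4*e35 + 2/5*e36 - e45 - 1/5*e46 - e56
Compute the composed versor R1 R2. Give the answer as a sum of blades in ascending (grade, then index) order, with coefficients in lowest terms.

Distribute over the terms of R1 (each basis-blade product reordered to ascending indices, repeated generators contracted through their squares):
(-2/3*e1) R2 = 127/45*e1 + 112/45*e2 - 47/225*e3 + 4/25*e4 - 64/45*e5 - 4/9*e6 - 25/18*e123 + 2/3*e124 + 40/9*e125 + 2/9*e126 + 1/30*e134 - 7/6*e135 - 4/15*e136 + 2/3*e145 + 2/15*e146 + 2/3*e156
(-3/2*e2) R2 = -28/5*e1 + 127/20*e2 + 25/8*e3 - 3/2*e4 - 10*e5 - 1/2*e6 - 47/100*e123 + 9/25*e124 - 16/5*e125 - e126 + 3/40*e234 - 21/8*e235 - 3/5*e236 + 3/2*e245 + 3/10*e246 + 3/2*e256
(-1/6*e3) R2 = 47/900*e1 - 25/72*e2 + 127/180*e3 - 1/120*e4 + 7/24*e5 + 1/15*e6 - 28/45*e123 + 1/25*e134 - 16/45*e135 - 1/9*e136 - 1/6*e234 - 10/9*e235 - 1/18*e236 + 1/6*e345 + 1/30*e346 + 1/6*e356
(5/4*e4) R2 = 3/10*e1 - 5/4*e2 - 1/16*e3 - 127/24*e4 + 5/4*e5 + 1/4*e6 + 14/3*e124 - 47/120*e134 + 8/3*e145 + 5/6*e146 + 125/48*e234 + 25/3*e245 + 5/12*e246 - 35/16*e345 - 1/2*e346 - 5/4*e456
(7/4*e5) R2 = -56/15*e1 - 35/3*e2 + 49/16*e3 - 7/4*e4 - 889/120*e5 + 7/4*e6 + 98/15*e125 - 329/600*e135 + 21/50*e145 + 7/6*e156 + 175/48*e235 - 7/4*e245 + 7/12*e256 - 7/80*e345 - 7/10*e356 + 7/20*e456
(8/3*e6) R2 = -16/9*e1 - 8/9*e2 + 16/15*e3 - 8/15*e4 - 8/3*e5 - 508/45*e6 + 448/45*e126 - 188/225*e136 + 16/25*e146 - 256/45*e156 + 50/9*e236 - 8/3*e246 - 160/9*e256 - 2/15*e346 + 14/3*e356 - 8/3*e456
Summing the partial products and collecting blades:
Answer: -2381/300*e1 - 1913/360*e2 + 4613/600*e3 - 2677/300*e4 - 898/45*e5 - 61/6*e6 - 2233/900*e123 + 427/75*e124 + 70/9*e125 + 413/45*e126 - 191/600*e134 - 3727/1800*e135 - 91/75*e136 + 563/150*e145 + 241/150*e146 - 347/90*e156 + 201/80*e234 - 13/144*e235 + 49/10*e236 + 97/12*e245 - 39/20*e246 - 565/36*e256 - 253/120*e345 - 3/5*e346 + 62/15*e356 - 107/30*e456


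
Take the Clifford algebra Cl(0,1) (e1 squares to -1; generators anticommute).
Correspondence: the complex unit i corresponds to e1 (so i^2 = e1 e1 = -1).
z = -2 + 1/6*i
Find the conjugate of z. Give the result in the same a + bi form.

In blades: z = -2 + 1/6*e1.
Conjugation here is Clifford conjugation: the scalar is fixed and the grade-1 and grade-2 blades all flip sign, giving -2 - 1/6*e1; translating back:
Answer: -2 - 1/6*i


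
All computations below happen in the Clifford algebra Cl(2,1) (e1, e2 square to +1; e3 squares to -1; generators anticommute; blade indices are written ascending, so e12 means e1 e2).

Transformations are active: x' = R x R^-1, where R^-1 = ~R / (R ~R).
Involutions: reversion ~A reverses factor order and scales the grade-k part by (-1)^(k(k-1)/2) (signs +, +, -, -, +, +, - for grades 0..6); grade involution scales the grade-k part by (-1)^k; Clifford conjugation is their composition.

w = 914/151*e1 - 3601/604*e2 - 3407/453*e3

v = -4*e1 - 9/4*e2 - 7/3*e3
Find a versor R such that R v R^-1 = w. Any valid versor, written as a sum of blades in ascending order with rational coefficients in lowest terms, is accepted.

Sketch: the shared square 2249/144 makes R = v + w = 310/151*e1 - 1240/151*e2 - 1488/151*e3 the natural versor; its sandwich fixes that direction, negates (v - w)/2, and sends v to w.
Answer: 310/151*e1 - 1240/151*e2 - 1488/151*e3


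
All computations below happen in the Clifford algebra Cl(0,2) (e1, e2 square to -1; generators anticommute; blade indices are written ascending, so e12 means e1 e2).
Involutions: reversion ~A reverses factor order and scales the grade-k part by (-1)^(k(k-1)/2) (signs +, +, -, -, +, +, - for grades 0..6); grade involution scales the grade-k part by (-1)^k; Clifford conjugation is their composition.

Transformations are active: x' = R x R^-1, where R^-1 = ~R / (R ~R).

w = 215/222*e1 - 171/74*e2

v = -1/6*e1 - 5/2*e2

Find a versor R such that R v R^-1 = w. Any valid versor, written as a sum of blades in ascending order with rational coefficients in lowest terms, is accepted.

Reasoning: v^2 = w^2 = -113/18 since conjugation preserves the quadratic form; R = v + w = 89/111*e1 - 178/37*e2 is then valid when invertible, keeping its own part and reversing (v - w)/2.
Answer: 89/111*e1 - 178/37*e2


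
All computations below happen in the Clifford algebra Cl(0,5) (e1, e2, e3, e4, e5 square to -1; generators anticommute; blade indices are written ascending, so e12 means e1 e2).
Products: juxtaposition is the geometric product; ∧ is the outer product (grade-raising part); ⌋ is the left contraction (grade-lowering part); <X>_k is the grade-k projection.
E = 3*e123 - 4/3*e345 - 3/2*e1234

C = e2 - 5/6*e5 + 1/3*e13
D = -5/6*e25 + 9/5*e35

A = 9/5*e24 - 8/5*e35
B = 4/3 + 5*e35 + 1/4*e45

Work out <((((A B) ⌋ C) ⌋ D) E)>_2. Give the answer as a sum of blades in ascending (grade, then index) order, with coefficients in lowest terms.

step 1: 8 + 12/5*e24 - 9/20*e25 - 2/5*e34 - 32/15*e35 - 9*e2345
step 2: 8*e2 - 20/3*e5 + 8/3*e13
step 3: 50/9*e2 - 12*e3 + 20/3*e5
step 4: 36*e12 + 50/3*e13 + 80/9*e34 - 16*e45 - 18*e124 - 25/3*e134 - 20*e1235 - 200/27*e2345 - 10*e12345
step 5: 36*e12 + 50/3*e13 + 80/9*e34 - 16*e45
Answer: 36*e12 + 50/3*e13 + 80/9*e34 - 16*e45
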